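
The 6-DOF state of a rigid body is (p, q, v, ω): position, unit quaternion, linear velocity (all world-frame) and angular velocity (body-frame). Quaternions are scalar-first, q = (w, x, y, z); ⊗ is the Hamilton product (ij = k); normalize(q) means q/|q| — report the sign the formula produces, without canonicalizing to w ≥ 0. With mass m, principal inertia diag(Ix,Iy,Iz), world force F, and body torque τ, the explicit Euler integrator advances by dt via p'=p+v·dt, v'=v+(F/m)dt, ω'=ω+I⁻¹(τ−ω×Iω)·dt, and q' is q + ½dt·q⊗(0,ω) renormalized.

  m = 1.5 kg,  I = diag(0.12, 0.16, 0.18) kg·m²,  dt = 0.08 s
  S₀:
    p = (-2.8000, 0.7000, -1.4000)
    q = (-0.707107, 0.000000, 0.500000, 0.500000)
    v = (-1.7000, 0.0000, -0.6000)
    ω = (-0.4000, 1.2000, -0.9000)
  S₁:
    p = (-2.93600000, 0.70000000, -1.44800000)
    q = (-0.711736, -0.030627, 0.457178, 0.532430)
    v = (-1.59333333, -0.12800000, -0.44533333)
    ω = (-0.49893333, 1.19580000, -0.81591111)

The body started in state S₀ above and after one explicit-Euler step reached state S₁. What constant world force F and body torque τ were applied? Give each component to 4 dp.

F = (2.0000, -2.4000, 2.9000)
τ = (-0.1700, -0.0300, 0.1700)

Δv = v₁−v₀ = (0.10666667, -0.12800000, 0.15466667)
m·(v₁−v₀)/dt = (2.0000, -2.4000, 2.9000)
rate change Δω = (-0.09893333, -0.00420000, 0.08408889)
I·α + gyro = (-0.1700, -0.0300, 0.1700)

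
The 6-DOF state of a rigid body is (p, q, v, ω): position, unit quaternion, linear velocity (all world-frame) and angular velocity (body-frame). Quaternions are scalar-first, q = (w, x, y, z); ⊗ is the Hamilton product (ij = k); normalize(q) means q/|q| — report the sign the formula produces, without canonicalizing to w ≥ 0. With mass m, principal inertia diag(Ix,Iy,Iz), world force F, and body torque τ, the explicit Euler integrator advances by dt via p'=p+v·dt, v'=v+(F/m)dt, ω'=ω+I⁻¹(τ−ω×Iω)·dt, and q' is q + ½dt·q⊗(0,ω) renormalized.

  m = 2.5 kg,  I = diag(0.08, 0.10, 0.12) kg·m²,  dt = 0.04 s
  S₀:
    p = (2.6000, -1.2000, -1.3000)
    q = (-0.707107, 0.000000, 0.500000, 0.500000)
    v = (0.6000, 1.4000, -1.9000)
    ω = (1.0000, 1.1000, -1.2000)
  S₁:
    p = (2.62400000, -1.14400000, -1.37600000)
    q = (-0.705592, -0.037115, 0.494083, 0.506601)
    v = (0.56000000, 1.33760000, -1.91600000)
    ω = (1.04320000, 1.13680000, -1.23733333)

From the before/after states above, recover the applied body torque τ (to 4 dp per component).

τ = (0.0600, 0.1400, -0.0900)

Δω = ω₁−ω₀ = (0.04320000, 0.03680000, -0.03733333)
applied torque τ = (0.0600, 0.1400, -0.0900)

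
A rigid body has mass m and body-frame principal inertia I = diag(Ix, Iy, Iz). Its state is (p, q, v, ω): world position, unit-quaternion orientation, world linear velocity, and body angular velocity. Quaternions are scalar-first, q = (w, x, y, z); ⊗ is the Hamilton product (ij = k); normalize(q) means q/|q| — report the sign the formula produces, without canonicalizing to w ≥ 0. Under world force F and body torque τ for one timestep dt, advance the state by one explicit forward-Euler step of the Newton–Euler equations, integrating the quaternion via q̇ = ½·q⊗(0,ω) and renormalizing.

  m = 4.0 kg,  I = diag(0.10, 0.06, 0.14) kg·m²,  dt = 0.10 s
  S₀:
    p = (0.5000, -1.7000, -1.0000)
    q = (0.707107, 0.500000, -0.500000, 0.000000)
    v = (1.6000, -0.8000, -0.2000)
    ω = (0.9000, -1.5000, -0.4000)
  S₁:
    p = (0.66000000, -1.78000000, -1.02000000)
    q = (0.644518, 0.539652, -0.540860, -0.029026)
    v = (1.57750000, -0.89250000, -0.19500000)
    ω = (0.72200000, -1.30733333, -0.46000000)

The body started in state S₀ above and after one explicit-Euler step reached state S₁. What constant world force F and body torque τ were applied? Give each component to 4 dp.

Δω = ω₁−ω₀ = (-0.17800000, 0.19266667, -0.06000000)
gyro term ω₀×Iω₀ = (0.0480, 0.0144, 0.0540)
applied torque τ = (-0.1300, 0.1300, -0.0300)
Δv = v₁−v₀ = (-0.02250000, -0.09250000, 0.00500000)
applied force F = (-0.9000, -3.7000, 0.2000)

F = (-0.9000, -3.7000, 0.2000)
τ = (-0.1300, 0.1300, -0.0300)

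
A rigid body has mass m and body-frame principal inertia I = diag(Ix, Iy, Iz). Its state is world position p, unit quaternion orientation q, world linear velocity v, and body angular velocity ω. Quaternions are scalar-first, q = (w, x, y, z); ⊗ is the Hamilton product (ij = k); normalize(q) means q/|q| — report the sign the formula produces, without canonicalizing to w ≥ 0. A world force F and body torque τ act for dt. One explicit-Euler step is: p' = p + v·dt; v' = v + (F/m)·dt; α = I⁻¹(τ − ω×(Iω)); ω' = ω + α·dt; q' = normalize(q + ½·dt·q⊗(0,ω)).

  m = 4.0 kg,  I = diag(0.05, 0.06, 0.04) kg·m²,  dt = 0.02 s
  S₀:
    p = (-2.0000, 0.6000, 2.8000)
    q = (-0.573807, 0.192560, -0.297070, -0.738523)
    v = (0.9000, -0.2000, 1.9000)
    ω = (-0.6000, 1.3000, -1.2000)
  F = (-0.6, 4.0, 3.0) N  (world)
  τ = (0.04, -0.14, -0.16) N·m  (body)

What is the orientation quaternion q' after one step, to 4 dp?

q' = (-0.5776, 0.2091, -0.2977, -0.7308)

Hamilton product q⊗(0,ω) = (-0.3845006, 1.6608481, -0.0717633, 0.7606544)
q + ½dt·q⊗(0,ω), renormalized = (-0.5776, 0.2091, -0.2977, -0.7308)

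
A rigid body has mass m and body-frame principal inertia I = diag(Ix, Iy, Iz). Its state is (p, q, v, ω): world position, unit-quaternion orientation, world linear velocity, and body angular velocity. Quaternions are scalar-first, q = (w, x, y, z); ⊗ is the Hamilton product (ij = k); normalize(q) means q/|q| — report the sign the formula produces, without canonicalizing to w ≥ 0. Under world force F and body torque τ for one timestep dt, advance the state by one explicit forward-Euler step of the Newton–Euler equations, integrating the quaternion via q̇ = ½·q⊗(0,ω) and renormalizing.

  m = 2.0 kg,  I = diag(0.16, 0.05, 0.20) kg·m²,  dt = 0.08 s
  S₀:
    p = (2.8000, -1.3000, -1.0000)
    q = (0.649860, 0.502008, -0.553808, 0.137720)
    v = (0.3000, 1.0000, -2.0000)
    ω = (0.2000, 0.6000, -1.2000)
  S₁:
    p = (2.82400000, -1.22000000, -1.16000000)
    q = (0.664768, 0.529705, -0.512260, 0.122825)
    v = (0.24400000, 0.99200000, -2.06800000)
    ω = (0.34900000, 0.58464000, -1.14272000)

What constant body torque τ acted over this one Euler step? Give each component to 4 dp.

τ = (0.1900, 0.0000, 0.1300)

rate change Δω = (0.14900000, -0.01536000, 0.05728000)
ω₀×(Iω₀) = (-0.1080, 0.0096, -0.0132)
applied torque τ = (0.1900, 0.0000, 0.1300)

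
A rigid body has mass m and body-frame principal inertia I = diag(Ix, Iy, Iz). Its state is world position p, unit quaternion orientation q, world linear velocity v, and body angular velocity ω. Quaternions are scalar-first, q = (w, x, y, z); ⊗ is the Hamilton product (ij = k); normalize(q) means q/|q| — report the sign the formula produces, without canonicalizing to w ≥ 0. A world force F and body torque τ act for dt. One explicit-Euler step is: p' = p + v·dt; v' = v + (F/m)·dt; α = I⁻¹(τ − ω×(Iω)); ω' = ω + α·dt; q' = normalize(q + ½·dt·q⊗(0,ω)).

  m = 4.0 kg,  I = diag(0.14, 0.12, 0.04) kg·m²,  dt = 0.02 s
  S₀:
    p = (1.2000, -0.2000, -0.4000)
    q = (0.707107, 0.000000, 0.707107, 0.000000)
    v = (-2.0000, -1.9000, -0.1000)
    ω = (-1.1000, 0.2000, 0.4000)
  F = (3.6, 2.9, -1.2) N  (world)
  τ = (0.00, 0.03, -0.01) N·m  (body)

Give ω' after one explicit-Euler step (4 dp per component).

ω' = (-1.0991, 0.2123, 0.3928)

(τ − ω×Iω)/I = (0.0457, 0.6167, -0.3600)
ω' = ω + α·dt = (-1.0991, 0.2123, 0.3928)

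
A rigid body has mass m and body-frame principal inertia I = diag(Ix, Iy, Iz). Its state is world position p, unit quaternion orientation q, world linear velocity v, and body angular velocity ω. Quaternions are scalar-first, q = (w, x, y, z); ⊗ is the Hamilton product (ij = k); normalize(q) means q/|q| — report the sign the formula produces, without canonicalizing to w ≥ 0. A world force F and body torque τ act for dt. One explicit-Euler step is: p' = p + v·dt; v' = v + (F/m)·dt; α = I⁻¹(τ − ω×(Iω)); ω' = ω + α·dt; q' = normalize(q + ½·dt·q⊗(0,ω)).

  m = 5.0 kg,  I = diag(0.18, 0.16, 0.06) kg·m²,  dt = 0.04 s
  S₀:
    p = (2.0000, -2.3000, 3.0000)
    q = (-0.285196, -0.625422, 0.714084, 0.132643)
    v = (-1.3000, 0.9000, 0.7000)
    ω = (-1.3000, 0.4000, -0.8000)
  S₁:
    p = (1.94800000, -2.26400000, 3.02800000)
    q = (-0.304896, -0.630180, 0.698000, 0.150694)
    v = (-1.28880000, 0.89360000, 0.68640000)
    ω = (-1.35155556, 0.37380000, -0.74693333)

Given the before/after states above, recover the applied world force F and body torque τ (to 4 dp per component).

Δv = v₁−v₀ = (0.01120000, -0.00640000, -0.01360000)
applied force F = (1.4000, -0.8000, -1.7000)
ω₁ − ω₀ = (-0.05155556, -0.02620000, 0.05306667)
ω₀×(Iω₀) = (0.0320, 0.1248, 0.0104)
τ = I·(Δω/dt) + ω₀×(Iω₀) = (-0.2000, 0.0200, 0.0900)

F = (1.4000, -0.8000, -1.7000)
τ = (-0.2000, 0.0200, 0.0900)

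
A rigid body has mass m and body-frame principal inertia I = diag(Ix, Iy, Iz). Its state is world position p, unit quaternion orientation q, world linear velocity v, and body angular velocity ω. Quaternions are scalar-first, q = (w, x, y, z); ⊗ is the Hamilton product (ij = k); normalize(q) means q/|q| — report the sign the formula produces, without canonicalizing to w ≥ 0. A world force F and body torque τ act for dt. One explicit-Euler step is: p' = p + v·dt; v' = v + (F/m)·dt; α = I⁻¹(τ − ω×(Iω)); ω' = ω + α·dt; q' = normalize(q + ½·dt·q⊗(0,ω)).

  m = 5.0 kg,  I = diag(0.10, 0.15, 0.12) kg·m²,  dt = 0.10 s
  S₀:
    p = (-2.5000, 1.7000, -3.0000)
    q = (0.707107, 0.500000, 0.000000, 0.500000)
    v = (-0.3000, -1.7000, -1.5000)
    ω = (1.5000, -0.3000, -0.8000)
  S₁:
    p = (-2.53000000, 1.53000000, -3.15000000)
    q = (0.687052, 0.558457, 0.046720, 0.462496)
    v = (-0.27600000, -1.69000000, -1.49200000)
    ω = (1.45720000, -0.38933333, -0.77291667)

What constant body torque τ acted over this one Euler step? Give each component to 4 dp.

Δω = ω₁−ω₀ = (-0.04280000, -0.08933333, 0.02708333)
precession coupling = (-0.0072, 0.0240, -0.0225)
applied torque τ = (-0.0500, -0.1100, 0.0100)

τ = (-0.0500, -0.1100, 0.0100)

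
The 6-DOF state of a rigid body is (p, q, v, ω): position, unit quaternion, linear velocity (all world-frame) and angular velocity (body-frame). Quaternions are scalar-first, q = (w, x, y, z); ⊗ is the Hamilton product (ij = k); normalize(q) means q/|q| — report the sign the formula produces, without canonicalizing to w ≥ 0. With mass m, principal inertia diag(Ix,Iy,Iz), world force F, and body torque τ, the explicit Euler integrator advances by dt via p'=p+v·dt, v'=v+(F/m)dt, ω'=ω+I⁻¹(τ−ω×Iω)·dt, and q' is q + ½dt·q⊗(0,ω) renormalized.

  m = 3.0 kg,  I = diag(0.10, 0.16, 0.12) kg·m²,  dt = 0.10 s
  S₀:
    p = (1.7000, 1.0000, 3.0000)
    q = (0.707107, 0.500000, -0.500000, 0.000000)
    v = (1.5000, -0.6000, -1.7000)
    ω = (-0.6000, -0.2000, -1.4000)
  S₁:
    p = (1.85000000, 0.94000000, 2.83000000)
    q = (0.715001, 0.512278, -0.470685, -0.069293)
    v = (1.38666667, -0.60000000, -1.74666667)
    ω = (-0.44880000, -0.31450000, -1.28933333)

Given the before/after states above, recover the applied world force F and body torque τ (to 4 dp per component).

F = (-3.4000, 0.0000, -1.4000)
τ = (0.1400, -0.2000, 0.1400)

rate change Δω = (0.15120000, -0.11450000, 0.11066667)
τ = I·(Δω/dt) + ω₀×(Iω₀) = (0.1400, -0.2000, 0.1400)
Δv = v₁−v₀ = (-0.11333333, 0.00000000, -0.04666667)
F = m·Δv/dt = (-3.4000, 0.0000, -1.4000)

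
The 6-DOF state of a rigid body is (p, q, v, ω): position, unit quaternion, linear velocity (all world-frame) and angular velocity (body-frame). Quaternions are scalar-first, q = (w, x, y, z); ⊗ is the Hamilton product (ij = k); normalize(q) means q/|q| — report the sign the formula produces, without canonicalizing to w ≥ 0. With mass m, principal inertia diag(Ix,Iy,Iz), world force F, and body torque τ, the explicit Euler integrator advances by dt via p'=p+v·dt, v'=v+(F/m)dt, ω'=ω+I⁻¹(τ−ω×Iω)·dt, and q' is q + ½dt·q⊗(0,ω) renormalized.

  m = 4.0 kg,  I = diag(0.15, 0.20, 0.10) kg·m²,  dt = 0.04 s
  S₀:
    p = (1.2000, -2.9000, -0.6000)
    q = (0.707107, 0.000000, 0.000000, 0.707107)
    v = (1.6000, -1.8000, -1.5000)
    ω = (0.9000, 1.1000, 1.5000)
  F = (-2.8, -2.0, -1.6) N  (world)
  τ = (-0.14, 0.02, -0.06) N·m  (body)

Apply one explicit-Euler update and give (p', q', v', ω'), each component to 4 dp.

precession coupling ω×(Iω) = (-0.1650, 0.0675, 0.0495)
angular accel α = (0.1667, -0.2375, -1.0950)
new body rate ω' = (0.9067, 1.0905, 1.4562)
2q̇ = q⊗(0,ω) = (-1.0606605, -0.1414214, 1.4142140, 1.0606605)
updated quaternion q' = (0.6853, -0.0028, 0.0283, 0.7277)
a = F/m = (-0.7000, -0.5000, -0.4000)
p + v·dt = (1.2640, -2.9720, -0.6600)
v + (F/m)dt = (1.5720, -1.8200, -1.5160)

p' = (1.2640, -2.9720, -0.6600)
q' = (0.6853, -0.0028, 0.0283, 0.7277)
v' = (1.5720, -1.8200, -1.5160)
ω' = (0.9067, 1.0905, 1.4562)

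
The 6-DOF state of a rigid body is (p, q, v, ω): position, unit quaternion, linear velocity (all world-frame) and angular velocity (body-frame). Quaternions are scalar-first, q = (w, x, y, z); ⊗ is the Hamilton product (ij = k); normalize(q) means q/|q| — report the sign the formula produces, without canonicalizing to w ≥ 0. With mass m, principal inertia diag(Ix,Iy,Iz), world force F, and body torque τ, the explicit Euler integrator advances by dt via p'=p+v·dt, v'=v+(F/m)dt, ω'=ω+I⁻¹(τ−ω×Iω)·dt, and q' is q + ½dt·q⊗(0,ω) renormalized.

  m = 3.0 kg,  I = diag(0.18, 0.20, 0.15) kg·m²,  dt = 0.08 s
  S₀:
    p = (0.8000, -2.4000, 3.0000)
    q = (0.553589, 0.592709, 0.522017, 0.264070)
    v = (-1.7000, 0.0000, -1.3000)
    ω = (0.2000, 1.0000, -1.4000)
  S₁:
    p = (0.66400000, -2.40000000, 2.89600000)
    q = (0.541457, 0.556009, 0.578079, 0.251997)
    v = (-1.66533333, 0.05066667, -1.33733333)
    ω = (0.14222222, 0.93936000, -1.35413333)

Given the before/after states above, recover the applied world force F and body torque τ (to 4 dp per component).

rate change Δω = (-0.05777778, -0.06064000, 0.04586667)
τ = I·(Δω/dt) + ω₀×(Iω₀) = (-0.0600, -0.1600, 0.0900)
Δv = v₁−v₀ = (0.03466667, 0.05066667, -0.03733333)
F = m·Δv/dt = (1.3000, 1.9000, -1.4000)

F = (1.3000, 1.9000, -1.4000)
τ = (-0.0600, -0.1600, 0.0900)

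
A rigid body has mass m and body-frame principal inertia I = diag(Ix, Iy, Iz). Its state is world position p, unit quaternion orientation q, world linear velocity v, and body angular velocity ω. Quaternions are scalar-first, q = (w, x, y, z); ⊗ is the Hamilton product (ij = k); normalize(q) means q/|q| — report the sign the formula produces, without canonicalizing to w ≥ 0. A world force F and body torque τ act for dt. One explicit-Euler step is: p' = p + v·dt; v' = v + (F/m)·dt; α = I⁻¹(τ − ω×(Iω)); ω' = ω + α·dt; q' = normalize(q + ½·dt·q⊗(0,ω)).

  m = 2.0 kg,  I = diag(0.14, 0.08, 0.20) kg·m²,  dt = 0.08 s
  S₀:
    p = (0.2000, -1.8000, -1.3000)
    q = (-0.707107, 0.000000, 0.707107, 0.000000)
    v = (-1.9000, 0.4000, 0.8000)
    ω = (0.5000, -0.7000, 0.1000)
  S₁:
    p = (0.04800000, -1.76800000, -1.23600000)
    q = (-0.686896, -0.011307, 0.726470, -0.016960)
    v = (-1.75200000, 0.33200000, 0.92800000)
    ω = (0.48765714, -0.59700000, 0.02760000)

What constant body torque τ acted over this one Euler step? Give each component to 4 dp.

Δω = ω₁−ω₀ = (-0.01234286, 0.10300000, -0.07240000)
I·α + gyro = (-0.0300, 0.1000, -0.1600)

τ = (-0.0300, 0.1000, -0.1600)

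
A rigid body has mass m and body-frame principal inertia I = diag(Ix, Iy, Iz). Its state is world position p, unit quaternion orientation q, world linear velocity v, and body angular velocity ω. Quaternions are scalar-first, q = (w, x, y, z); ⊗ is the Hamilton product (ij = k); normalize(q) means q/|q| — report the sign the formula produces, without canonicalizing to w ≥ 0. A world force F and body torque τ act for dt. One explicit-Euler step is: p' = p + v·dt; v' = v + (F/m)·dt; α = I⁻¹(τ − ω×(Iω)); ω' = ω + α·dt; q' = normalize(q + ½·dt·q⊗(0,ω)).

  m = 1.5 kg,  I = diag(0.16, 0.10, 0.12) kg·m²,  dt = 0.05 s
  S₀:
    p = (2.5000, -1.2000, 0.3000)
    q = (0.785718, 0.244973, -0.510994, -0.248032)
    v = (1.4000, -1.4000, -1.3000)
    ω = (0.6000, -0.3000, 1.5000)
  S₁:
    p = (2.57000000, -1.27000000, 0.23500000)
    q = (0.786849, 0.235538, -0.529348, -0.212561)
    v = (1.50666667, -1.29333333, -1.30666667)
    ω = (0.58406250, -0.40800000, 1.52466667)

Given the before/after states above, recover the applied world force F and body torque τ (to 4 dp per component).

F = (3.2000, 3.2000, -0.2000)
τ = (-0.0600, -0.1800, 0.0700)

v₁ − v₀ = (0.10666667, 0.10666667, -0.00666667)
F = m·Δv/dt = (3.2000, 3.2000, -0.2000)
Δω = ω₁−ω₀ = (-0.01593750, -0.10800000, 0.02466667)
precession coupling = (-0.0090, 0.0360, 0.0108)
applied torque τ = (-0.0600, -0.1800, 0.0700)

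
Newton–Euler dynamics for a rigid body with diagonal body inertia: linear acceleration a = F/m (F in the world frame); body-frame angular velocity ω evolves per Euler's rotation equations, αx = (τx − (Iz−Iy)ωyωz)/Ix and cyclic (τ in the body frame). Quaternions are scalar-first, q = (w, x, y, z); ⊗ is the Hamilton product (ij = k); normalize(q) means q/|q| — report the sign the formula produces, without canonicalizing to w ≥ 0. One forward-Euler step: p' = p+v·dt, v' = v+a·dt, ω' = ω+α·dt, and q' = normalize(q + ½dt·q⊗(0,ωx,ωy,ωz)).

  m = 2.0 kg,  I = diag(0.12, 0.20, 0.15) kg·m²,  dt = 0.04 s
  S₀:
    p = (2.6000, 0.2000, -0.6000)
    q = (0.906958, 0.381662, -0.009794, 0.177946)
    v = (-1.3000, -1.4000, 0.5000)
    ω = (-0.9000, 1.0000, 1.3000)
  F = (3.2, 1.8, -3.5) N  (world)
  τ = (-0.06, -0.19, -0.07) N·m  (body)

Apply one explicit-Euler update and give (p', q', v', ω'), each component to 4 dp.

angular accel α = (0.0417, -1.1255, 0.0133)
ω' = ω + α·dt = (-0.8983, 0.9550, 1.3005)
Hamilton product q⊗(0,ω) = (0.1219600, -1.0069404, 0.2506460, 1.5518928)
q' = normalize(q + ½dt·q⊗(0,ω)) = (0.9088, 0.3613, -0.0048, 0.2088)
a = (1.6000, 0.9000, -1.7500)
new position p' = (2.5480, 0.1440, -0.5800)
new velocity v' = (-1.2360, -1.3640, 0.4300)

p' = (2.5480, 0.1440, -0.5800)
q' = (0.9088, 0.3613, -0.0048, 0.2088)
v' = (-1.2360, -1.3640, 0.4300)
ω' = (-0.8983, 0.9550, 1.3005)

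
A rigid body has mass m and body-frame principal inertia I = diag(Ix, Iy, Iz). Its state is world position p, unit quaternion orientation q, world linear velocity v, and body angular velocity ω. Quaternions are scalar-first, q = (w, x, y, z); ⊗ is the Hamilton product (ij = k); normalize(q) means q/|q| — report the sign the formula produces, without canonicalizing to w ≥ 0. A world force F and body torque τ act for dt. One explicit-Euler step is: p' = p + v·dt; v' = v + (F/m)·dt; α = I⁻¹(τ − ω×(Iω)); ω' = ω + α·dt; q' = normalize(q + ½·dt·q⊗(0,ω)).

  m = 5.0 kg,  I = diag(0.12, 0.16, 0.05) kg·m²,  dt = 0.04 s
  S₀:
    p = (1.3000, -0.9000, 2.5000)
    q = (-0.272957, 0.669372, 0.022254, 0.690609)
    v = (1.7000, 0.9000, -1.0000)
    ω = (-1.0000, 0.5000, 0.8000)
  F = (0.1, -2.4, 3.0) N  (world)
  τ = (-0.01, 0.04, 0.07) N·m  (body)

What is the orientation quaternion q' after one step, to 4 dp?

q' = (-0.2707, 0.6680, -0.0050, 0.6931)

2q̇ = q⊗(0,ω) = (0.1057578, -0.0545443, -1.3625851, 0.1385744)
q' = normalize(q + ½dt·q⊗(0,ω)) = (-0.2707, 0.6680, -0.0050, 0.6931)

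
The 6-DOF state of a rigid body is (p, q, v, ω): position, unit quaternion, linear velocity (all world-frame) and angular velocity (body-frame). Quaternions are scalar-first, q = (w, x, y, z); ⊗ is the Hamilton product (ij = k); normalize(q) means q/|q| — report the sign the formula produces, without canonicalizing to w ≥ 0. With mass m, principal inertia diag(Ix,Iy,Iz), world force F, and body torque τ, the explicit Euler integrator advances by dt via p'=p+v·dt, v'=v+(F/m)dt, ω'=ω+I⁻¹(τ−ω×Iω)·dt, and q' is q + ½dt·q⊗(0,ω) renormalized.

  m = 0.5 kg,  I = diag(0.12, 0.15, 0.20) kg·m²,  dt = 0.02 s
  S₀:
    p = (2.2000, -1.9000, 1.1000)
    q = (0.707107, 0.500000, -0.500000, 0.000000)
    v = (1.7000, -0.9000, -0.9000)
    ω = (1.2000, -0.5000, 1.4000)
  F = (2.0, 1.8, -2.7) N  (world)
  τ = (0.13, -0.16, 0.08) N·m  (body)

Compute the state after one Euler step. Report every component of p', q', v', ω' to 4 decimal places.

gyro term ω×Iω = (-0.0350, -0.1344, -0.0180)
(τ − ω×Iω)/I = (1.3750, -0.1707, 0.4900)
ω + α·dt = (1.2275, -0.5034, 1.4098)
2q̇ = q⊗(0,ω) = (-0.8500000, 0.1485284, -1.0535535, 1.3399498)
q + ½dt·q⊗(0,ω), renormalized = (0.6985, 0.5014, -0.5104, 0.0134)
new position p' = (2.2340, -1.9180, 1.0820)
v + (F/m)dt = (1.7800, -0.8280, -1.0080)

p' = (2.2340, -1.9180, 1.0820)
q' = (0.6985, 0.5014, -0.5104, 0.0134)
v' = (1.7800, -0.8280, -1.0080)
ω' = (1.2275, -0.5034, 1.4098)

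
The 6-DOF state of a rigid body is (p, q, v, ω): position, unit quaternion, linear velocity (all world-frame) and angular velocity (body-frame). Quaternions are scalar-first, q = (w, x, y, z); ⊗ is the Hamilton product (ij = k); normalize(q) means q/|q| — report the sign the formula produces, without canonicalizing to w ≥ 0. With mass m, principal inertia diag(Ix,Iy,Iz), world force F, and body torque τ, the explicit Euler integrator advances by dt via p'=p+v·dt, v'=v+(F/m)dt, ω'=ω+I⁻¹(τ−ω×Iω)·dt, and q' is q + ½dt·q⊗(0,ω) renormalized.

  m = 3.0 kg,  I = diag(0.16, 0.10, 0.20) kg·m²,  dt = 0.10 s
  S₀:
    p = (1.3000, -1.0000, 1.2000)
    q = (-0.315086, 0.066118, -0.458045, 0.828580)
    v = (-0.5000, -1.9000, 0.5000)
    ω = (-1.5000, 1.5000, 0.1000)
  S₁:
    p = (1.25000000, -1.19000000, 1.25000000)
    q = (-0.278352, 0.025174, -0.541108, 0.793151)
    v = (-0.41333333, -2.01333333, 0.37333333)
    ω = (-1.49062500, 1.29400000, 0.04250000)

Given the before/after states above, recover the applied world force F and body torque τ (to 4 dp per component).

velocity change Δv = (0.08666667, -0.11333333, -0.12666667)
m·(v₁−v₀)/dt = (2.6000, -3.4000, -3.8000)
Δω = ω₁−ω₀ = (0.00937500, -0.20600000, -0.05750000)
I·α + gyro = (0.0300, -0.2000, 0.0200)

F = (2.6000, -3.4000, -3.8000)
τ = (0.0300, -0.2000, 0.0200)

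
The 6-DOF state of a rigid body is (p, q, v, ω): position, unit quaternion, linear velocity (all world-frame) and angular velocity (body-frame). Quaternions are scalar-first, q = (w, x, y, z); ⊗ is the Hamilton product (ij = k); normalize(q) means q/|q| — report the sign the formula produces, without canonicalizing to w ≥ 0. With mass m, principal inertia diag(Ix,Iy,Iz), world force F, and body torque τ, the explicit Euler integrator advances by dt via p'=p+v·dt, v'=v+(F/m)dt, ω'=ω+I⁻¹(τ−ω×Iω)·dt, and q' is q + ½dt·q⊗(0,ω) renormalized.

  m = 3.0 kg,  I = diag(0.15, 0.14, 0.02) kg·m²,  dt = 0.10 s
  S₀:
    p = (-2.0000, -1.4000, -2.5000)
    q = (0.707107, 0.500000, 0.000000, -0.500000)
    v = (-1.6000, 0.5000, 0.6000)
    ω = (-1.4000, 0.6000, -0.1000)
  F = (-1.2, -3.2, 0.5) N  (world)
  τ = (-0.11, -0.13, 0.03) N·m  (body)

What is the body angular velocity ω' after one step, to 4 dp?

ω' = (-1.4781, 0.4941, 0.0080)

angular accel α = (-0.7813, -1.0586, 1.0800)
ω + α·dt = (-1.4781, 0.4941, 0.0080)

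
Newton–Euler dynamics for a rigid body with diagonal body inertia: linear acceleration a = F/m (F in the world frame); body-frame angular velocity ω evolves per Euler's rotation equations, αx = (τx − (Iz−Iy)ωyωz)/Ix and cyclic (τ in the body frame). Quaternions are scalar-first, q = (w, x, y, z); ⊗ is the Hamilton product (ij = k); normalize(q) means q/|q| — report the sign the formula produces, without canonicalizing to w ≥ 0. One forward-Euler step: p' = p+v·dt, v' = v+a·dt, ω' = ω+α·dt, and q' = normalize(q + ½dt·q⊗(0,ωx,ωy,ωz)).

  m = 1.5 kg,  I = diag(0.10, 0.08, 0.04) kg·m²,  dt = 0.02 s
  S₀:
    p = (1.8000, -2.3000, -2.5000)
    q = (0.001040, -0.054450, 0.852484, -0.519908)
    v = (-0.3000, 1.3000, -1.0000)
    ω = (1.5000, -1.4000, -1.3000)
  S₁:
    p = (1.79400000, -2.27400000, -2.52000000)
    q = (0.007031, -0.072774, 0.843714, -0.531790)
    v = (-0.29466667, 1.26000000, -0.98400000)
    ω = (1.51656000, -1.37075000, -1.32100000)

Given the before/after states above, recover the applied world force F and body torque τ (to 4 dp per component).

rate change Δω = (0.01656000, 0.02925000, -0.02100000)
τ = I·(Δω/dt) + ω₀×(Iω₀) = (0.0100, 0.0000, 0.0000)
Δv = v₁−v₀ = (0.00533333, -0.04000000, 0.01600000)
m·(v₁−v₀)/dt = (0.4000, -3.0000, 1.2000)

F = (0.4000, -3.0000, 1.2000)
τ = (0.0100, 0.0000, 0.0000)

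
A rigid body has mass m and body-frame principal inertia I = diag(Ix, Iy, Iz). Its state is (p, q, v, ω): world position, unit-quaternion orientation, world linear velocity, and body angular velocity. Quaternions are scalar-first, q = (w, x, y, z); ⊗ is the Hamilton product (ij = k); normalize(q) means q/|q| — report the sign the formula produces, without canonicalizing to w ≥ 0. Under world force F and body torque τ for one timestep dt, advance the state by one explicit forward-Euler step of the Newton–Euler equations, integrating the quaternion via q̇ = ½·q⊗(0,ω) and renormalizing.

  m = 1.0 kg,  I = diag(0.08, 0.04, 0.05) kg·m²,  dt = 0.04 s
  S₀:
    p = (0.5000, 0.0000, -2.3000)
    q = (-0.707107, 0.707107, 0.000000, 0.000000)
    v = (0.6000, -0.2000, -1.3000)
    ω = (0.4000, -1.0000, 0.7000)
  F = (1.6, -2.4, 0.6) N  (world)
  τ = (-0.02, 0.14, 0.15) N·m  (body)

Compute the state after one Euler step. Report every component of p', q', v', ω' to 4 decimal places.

p' = (0.5240, -0.0080, -2.3520)
q' = (-0.7125, 0.7012, 0.0042, -0.0240)
v' = (0.6640, -0.2960, -1.2760)
ω' = (0.3935, -0.8684, 0.8072)

a = F/m = (1.6000, -2.4000, 0.6000)
p + v·dt = (0.5240, -0.0080, -2.3520)
new velocity v' = (0.6640, -0.2960, -1.2760)
(τ − ω×Iω)/I = (-0.1625, 3.2900, 2.6800)
new body rate ω' = (0.3935, -0.8684, 0.8072)
Hamilton product q⊗(0,ω) = (-0.2828428, -0.2828428, 0.2121321, -1.2020819)
updated quaternion q' = (-0.7125, 0.7012, 0.0042, -0.0240)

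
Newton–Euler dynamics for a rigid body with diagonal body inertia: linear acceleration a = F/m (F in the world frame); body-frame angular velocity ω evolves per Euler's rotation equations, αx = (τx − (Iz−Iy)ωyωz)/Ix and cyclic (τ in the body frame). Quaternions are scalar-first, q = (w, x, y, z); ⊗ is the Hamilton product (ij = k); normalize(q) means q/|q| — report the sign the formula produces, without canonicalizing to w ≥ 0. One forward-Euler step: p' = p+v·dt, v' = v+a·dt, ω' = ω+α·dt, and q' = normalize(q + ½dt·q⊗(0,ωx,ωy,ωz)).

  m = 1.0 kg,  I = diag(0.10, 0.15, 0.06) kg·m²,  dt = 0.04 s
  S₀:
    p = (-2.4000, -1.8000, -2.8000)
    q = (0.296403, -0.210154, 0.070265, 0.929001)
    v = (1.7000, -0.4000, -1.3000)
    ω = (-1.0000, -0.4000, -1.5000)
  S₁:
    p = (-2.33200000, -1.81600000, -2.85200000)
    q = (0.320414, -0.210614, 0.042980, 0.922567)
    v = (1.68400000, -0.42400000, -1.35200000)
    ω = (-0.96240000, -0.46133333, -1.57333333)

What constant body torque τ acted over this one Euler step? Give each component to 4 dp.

ω₁ − ω₀ = (0.03760000, -0.06133333, -0.07333333)
precession coupling = (-0.0540, 0.0600, 0.0200)
τ = I·(Δω/dt) + ω₀×(Iω₀) = (0.0400, -0.1700, -0.0900)

τ = (0.0400, -0.1700, -0.0900)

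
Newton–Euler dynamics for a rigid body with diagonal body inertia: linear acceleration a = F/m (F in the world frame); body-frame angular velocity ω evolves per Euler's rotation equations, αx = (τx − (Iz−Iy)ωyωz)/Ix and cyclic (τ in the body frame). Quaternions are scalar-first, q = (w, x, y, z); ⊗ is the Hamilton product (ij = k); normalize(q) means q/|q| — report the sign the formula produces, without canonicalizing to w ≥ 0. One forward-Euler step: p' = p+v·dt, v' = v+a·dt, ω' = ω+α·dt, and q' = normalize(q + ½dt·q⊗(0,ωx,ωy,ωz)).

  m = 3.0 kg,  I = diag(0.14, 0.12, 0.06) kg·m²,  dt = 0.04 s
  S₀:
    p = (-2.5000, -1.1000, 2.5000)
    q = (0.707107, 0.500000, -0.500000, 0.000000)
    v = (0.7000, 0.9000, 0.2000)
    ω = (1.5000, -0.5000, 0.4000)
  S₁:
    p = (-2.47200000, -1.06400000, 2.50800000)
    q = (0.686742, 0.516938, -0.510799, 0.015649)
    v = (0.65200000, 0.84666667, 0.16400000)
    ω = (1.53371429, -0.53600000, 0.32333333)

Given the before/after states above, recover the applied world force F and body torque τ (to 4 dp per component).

F = (-3.6000, -4.0000, -2.7000)
τ = (0.1300, -0.0600, -0.1000)

Δv = v₁−v₀ = (-0.04800000, -0.05333333, -0.03600000)
F = m·Δv/dt = (-3.6000, -4.0000, -2.7000)
rate change Δω = (0.03371429, -0.03600000, -0.07666667)
gyro term ω₀×Iω₀ = (0.0120, 0.0480, 0.0150)
applied torque τ = (0.1300, -0.0600, -0.1000)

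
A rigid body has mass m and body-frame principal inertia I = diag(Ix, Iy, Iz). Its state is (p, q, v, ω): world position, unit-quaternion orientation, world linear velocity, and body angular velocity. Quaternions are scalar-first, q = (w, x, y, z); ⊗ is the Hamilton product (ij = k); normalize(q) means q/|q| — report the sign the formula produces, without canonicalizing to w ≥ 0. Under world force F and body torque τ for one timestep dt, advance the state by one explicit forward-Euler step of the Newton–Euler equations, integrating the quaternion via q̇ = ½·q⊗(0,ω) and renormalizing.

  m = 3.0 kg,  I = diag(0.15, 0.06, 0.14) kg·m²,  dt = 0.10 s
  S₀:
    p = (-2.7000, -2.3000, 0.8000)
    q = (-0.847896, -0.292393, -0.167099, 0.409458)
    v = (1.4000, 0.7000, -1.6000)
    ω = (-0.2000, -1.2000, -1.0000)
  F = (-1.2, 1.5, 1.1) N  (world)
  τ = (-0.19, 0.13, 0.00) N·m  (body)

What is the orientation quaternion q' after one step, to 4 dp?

2q̇ = q⊗(0,ω) = (0.1504606, 0.8280278, 0.6431906, 1.1653478)
updated quaternion q' = (-0.8378, -0.2502, -0.1345, 0.4663)

q' = (-0.8378, -0.2502, -0.1345, 0.4663)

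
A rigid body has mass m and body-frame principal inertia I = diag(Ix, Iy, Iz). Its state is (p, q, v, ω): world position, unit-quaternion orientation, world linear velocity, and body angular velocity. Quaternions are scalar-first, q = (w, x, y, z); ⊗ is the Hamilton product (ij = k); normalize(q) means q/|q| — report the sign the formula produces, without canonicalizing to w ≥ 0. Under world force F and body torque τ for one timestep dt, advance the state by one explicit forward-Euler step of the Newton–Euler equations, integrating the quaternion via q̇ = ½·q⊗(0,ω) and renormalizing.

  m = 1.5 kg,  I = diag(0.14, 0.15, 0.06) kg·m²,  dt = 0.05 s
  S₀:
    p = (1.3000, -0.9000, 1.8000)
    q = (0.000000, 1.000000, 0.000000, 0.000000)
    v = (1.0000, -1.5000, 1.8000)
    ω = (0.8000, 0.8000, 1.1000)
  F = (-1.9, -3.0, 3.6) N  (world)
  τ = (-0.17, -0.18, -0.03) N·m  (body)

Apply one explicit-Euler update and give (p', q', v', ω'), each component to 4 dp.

a = (-1.2667, -2.0000, 2.4000)
p + v·dt = (1.3500, -0.9750, 1.8900)
v + (F/m)dt = (0.9367, -1.6000, 1.9200)
precession coupling ω×(Iω) = (-0.0792, 0.0704, 0.0064)
(τ − ω×Iω)/I = (-0.6486, -1.6693, -0.6067)
new body rate ω' = (0.7676, 0.7165, 1.0697)
2q̇ = q⊗(0,ω) = (-0.8000000, 0.0000000, -1.1000000, 0.8000000)
updated quaternion q' = (-0.0200, 0.9992, -0.0275, 0.0200)

p' = (1.3500, -0.9750, 1.8900)
q' = (-0.0200, 0.9992, -0.0275, 0.0200)
v' = (0.9367, -1.6000, 1.9200)
ω' = (0.7676, 0.7165, 1.0697)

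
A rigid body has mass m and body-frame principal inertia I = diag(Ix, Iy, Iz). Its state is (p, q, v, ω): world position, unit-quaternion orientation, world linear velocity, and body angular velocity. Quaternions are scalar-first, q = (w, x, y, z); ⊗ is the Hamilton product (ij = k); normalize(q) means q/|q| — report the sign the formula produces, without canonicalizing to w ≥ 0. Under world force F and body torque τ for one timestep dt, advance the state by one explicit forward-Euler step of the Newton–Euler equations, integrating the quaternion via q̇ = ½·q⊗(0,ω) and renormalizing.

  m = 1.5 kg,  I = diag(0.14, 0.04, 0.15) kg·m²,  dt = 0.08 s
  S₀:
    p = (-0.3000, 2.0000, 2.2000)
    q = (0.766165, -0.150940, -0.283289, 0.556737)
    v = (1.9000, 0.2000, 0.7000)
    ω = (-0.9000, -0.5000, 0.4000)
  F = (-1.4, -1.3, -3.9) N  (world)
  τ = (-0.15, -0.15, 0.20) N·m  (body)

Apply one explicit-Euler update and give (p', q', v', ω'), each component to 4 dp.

gyro term ω×Iω = (-0.0220, 0.0036, -0.0450)
(τ − ω×Iω)/I = (-0.9143, -3.8400, 1.6333)
ω' = ω + α·dt = (-0.9731, -0.8072, 0.5307)
2q̇ = q⊗(0,ω) = (-0.5001853, -0.5244956, -0.8237698, 0.1269759)
q + ½dt·q⊗(0,ω), renormalized = (0.7454, -0.1718, -0.3159, 0.5613)
a = (-0.9333, -0.8667, -2.6000)
new position p' = (-0.1480, 2.0160, 2.2560)
new velocity v' = (1.8253, 0.1307, 0.4920)

p' = (-0.1480, 2.0160, 2.2560)
q' = (0.7454, -0.1718, -0.3159, 0.5613)
v' = (1.8253, 0.1307, 0.4920)
ω' = (-0.9731, -0.8072, 0.5307)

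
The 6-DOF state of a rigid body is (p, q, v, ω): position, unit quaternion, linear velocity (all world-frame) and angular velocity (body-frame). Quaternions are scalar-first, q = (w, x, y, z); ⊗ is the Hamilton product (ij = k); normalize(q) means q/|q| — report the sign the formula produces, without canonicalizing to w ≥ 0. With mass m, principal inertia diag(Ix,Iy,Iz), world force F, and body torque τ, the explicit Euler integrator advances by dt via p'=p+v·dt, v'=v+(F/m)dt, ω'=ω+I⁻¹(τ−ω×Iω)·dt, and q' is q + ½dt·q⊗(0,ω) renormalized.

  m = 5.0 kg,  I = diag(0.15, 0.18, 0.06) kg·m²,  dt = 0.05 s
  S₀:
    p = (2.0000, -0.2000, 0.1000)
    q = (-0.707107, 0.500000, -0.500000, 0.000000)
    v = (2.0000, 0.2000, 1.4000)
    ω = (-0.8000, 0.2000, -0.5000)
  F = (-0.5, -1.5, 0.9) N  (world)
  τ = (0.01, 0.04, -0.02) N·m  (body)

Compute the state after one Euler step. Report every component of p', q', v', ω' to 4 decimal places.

p' = (2.1000, -0.1900, 0.1700)
q' = (-0.6944, 0.5202, -0.4971, 0.0013)
v' = (1.9950, 0.1850, 1.4090)
ω' = (-0.8007, 0.2011, -0.5127)

gyro term ω×Iω = (0.0120, 0.0360, -0.0048)
α = I⁻¹(τ − ω×Iω) = (-0.0133, 0.0222, -0.2533)
ω + α·dt = (-0.8007, 0.2011, -0.5127)
q⊗(0,ω) = (0.5000000, 0.8156856, 0.1085786, 0.0535535)
q' = normalize(q + ½dt·q⊗(0,ω)) = (-0.6944, 0.5202, -0.4971, 0.0013)
new position p' = (2.1000, -0.1900, 0.1700)
v' = v + a·dt = (1.9950, 0.1850, 1.4090)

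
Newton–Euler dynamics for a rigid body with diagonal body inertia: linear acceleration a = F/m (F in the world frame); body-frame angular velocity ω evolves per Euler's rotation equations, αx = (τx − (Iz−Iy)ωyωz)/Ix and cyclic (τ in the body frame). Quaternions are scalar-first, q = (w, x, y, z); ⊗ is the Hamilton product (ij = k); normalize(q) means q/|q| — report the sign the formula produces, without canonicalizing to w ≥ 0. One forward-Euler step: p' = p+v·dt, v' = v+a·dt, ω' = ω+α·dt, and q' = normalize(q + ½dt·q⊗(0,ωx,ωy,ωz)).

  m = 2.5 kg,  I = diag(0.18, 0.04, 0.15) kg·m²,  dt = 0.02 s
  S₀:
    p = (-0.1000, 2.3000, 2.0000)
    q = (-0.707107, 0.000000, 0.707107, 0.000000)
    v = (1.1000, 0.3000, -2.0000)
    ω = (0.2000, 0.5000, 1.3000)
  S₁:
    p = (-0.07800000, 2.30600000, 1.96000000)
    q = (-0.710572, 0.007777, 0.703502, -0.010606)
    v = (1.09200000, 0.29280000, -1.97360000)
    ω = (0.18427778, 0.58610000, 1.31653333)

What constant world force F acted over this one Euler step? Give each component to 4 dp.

v₁ − v₀ = (-0.00800000, -0.00720000, 0.02640000)
F = m·Δv/dt = (-1.0000, -0.9000, 3.3000)

F = (-1.0000, -0.9000, 3.3000)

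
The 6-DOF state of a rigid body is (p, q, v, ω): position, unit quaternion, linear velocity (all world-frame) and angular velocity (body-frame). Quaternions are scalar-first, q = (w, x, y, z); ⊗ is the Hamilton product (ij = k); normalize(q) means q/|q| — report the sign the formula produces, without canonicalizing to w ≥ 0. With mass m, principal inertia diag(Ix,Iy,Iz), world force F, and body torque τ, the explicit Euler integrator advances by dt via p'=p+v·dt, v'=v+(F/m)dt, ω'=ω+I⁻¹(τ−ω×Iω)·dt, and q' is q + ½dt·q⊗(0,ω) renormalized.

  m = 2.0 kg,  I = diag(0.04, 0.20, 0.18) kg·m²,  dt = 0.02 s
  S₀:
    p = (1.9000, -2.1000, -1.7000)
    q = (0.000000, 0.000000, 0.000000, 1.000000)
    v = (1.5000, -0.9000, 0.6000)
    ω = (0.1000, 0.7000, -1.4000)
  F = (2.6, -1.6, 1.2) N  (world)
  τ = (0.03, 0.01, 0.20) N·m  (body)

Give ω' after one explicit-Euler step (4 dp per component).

precession coupling ω×(Iω) = (0.0196, 0.0196, 0.0112)
angular accel α = (0.2600, -0.0480, 1.0489)
new body rate ω' = (0.1052, 0.6990, -1.3790)

ω' = (0.1052, 0.6990, -1.3790)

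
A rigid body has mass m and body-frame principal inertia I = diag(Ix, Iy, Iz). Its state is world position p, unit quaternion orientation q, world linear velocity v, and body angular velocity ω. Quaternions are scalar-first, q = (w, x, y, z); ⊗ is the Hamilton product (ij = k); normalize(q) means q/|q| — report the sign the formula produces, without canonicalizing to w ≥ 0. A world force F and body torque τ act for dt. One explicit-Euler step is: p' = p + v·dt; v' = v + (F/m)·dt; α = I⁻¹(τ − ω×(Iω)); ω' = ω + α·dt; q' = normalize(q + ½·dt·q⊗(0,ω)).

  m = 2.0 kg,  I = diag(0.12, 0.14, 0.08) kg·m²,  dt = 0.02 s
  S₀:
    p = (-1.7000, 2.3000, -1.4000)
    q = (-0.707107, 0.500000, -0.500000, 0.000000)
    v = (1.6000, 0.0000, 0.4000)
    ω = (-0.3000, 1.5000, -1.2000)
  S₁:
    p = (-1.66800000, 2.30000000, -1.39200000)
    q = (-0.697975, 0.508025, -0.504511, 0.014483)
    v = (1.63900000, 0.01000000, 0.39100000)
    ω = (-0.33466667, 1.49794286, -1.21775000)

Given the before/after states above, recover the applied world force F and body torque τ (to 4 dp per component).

F = (3.9000, 1.0000, -0.9000)
τ = (-0.1000, 0.0000, -0.0800)

ω₁ − ω₀ = (-0.03466667, -0.00205714, -0.01775000)
precession coupling = (0.1080, 0.0144, -0.0090)
applied torque τ = (-0.1000, 0.0000, -0.0800)
Δv = v₁−v₀ = (0.03900000, 0.01000000, -0.00900000)
applied force F = (3.9000, 1.0000, -0.9000)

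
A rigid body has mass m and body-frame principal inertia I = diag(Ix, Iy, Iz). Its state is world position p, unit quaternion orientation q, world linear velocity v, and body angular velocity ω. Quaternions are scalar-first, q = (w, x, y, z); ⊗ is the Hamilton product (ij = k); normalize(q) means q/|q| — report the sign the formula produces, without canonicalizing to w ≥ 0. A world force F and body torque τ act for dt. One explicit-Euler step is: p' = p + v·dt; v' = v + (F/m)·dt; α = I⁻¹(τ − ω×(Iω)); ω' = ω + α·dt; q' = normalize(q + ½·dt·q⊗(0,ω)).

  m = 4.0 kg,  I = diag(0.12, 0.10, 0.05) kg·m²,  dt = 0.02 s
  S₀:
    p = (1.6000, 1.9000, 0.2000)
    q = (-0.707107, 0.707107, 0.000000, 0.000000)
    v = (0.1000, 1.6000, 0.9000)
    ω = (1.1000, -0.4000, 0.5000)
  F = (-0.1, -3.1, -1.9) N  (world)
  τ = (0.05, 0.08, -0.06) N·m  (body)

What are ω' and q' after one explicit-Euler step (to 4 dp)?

ω' = (1.1067, -0.3917, 0.4725)
q' = (-0.7148, 0.6993, -0.0007, -0.0064)

ω×(Iω) gyroscopic = (0.0100, 0.0385, 0.0088)
(τ − ω×Iω)/I = (0.3333, 0.4150, -1.3760)
ω' = ω + α·dt = (1.1067, -0.3917, 0.4725)
2q̇ = q⊗(0,ω) = (-0.7778177, -0.7778177, -0.0707107, -0.6363963)
q' = normalize(q + ½dt·q⊗(0,ω)) = (-0.7148, 0.6993, -0.0007, -0.0064)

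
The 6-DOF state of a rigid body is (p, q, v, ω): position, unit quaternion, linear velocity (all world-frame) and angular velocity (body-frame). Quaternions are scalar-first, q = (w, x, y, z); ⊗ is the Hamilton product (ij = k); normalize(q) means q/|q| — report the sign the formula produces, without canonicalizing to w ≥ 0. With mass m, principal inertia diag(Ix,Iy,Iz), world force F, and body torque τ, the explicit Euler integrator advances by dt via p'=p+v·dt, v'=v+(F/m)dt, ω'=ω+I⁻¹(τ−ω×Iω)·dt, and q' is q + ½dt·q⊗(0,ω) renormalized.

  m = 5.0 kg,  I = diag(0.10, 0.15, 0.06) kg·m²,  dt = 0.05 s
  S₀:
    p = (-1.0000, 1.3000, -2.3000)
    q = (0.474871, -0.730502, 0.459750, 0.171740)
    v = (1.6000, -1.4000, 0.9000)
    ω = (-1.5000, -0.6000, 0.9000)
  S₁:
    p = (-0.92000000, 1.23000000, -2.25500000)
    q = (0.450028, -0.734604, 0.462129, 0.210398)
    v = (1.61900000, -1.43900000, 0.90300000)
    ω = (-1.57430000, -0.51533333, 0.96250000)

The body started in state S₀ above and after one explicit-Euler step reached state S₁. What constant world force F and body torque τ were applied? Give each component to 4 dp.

ω₁ − ω₀ = (-0.07430000, 0.08466667, 0.06250000)
applied torque τ = (-0.1000, 0.2000, 0.1200)
Δv = v₁−v₀ = (0.01900000, -0.03900000, 0.00300000)
applied force F = (1.9000, -3.9000, 0.3000)

F = (1.9000, -3.9000, 0.3000)
τ = (-0.1000, 0.2000, 0.1200)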